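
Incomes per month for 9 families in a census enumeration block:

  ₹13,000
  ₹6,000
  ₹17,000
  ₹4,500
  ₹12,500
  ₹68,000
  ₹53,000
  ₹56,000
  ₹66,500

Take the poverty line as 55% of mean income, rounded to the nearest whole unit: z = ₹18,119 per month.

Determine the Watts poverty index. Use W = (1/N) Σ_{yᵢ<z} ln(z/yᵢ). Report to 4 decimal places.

0.3628

Poor units: ₹4,500, ₹6,000, ₹12,500, ₹13,000, ₹17,000 (q = 5 of N = 9).
Log shortfalls: ln(18119/4500) = 1.3929; ln(18119/6000) = 1.1052; ln(18119/12500) = 0.3712; ln(18119/13000) = 0.3320; ln(18119/17000) = 0.0637.
W = 3.265077 / 9 = 0.3628.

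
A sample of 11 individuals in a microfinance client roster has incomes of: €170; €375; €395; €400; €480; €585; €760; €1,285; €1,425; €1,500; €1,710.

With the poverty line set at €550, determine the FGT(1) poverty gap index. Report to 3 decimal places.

Poor units: €170, €375, €395, €400, €480 (q = 5 of N = 11).
Relative gaps: (550−170)/550 = 0.6909; (550−375)/550 = 0.3182; (550−395)/550 = 0.2818; (550−400)/550 = 0.2727; (550−480)/550 = 0.1273.
Sum of shortfalls = 1.690909; P₁ averages over all N: 1.690909 / 11 = 0.154.

0.154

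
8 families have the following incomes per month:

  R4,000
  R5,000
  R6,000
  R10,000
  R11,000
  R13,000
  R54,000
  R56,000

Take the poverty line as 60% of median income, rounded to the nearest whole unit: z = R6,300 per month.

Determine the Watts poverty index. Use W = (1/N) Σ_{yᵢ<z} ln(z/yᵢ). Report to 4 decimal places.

0.0918

Incomes under z: R4,000, R5,000, R6,000 (q = 3 of N = 8).
ln(z/y) terms: ln(6300/4000) = 0.4543; ln(6300/5000) = 0.2311; ln(6300/6000) = 0.0488.
W = 0.734157 / 8 = 0.0918.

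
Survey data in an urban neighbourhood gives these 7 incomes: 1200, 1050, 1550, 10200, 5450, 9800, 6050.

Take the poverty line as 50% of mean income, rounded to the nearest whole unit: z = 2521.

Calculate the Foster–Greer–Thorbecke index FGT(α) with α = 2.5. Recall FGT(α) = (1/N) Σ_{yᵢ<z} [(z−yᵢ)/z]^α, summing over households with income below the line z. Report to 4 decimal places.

0.0787

Below z: 1050, 1200, 1550 (q = 3 of N = 7).
Gap ratios (z−y)/z: (2521−1050)/2521 = 0.5835; (2521−1200)/2521 = 0.5240; (2521−1550)/2521 = 0.3852.
Raised to α = 2.5: 0.26008; 0.19876; 0.09207.
Sum = 0.550903; FGT(2.5) = 0.550903 / 7 = 0.0787.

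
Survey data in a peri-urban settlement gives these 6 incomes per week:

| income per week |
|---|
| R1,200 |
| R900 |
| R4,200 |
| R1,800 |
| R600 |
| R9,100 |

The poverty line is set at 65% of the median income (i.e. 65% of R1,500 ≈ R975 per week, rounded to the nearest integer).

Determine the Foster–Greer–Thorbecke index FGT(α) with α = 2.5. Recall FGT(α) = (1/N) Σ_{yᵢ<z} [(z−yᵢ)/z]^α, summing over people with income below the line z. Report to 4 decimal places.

0.0156

Below the line: R600, R900 (q = 2 of N = 6).
Relative gaps: (975−600)/975 = 0.3846; (975−900)/975 = 0.0769.
Raised to α = 2.5: 0.09174; 0.00164.
Sum = 0.093383; FGT(2.5) = 0.093383 / 6 = 0.0156.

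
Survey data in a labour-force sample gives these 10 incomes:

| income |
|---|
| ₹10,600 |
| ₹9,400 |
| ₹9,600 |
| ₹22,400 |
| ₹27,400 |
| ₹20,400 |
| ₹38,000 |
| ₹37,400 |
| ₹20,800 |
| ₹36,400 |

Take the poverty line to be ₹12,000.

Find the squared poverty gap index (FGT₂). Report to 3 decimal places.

Below z: ₹9,400, ₹9,600, ₹10,600 (q = 3 of N = 10).
Shortfall ratios: (12000−9400)/12000 = 0.2167; (12000−9600)/12000 = 0.2000; (12000−10600)/12000 = 0.1167.
Squared: 0.0469; 0.0400; 0.0136.
Sum = 0.100556; P₂ = 0.100556 / 10 = 0.010.

0.010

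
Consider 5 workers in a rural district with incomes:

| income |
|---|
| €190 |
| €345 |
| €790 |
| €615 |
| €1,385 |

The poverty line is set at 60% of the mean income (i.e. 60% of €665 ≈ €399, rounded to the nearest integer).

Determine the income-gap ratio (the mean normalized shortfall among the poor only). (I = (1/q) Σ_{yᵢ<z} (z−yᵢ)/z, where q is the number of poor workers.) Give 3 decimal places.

0.330

Below the line: €190, €345 (q = 2 of N = 5).
Relative gaps: 0.5238, 0.1353; sum = 0.659148.
The income-gap ratio divides by q (the poor only): 0.659148 / 2 = 0.330.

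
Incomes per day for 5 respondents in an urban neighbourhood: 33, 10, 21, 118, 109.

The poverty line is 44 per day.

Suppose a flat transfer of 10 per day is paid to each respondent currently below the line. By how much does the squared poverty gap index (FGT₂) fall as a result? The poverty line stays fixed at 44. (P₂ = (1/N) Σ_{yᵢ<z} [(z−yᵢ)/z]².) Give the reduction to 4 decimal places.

0.1095

Before: below the line — 10, 21, 33; squared poverty gap index (FGT₂) = 0.186570.
After the 10 transfer: below the line — 20, 31, 43; squared poverty gap index (FGT₂) = 0.077066.
Reduction = 0.186570 − 0.077066 = 0.1095.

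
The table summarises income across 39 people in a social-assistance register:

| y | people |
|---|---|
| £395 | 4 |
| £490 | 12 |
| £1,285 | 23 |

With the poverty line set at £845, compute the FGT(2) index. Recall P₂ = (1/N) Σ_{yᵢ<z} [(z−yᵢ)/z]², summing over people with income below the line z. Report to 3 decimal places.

Below the line: 4×£395, 12×£490 (q = 16 of N = 39).
Shortfall ratios: (845−395)/845 = 0.5325 (×4); (845−490)/845 = 0.4201 (×12).
Squared: 0.2836 (×4); 0.1765 (×12).
Sum = 3.252407; P₂ = 3.252407 / 39 = 0.083.

0.083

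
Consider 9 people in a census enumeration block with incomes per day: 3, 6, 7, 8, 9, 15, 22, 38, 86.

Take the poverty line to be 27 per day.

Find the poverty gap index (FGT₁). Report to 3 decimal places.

0.490

Poor units: 3, 6, 7, 8, 9, 15, 22 (q = 7 of N = 9).
Normalized shortfalls: (27−3)/27 = 0.8889; (27−6)/27 = 0.7778; (27−7)/27 = 0.7407; (27−8)/27 = 0.7037; (27−9)/27 = 0.6667; (27−15)/27 = 0.4444; (27−22)/27 = 0.1852.
Sum of shortfalls = 4.407407; P₁ averages over all N: 4.407407 / 9 = 0.490.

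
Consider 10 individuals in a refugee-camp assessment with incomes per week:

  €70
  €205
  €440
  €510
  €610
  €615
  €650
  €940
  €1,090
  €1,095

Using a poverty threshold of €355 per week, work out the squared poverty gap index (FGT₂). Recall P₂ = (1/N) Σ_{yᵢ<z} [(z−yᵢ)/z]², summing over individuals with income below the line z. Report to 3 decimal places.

Below z: €70, €205 (q = 2 of N = 10).
Shortfall ratios: (355−70)/355 = 0.8028; (355−205)/355 = 0.4225.
Squared: 0.6445; 0.1785.
Sum = 0.823051; P₂ = 0.823051 / 10 = 0.082.

0.082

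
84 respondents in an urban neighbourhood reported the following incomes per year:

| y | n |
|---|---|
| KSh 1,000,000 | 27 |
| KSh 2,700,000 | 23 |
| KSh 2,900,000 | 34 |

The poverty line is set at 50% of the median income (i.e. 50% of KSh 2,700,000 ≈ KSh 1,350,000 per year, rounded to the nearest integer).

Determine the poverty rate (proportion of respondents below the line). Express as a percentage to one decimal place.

27 of the 84 respondents have income below KSh 1,350,000.
H = 27/84 = 32.1%.

32.1%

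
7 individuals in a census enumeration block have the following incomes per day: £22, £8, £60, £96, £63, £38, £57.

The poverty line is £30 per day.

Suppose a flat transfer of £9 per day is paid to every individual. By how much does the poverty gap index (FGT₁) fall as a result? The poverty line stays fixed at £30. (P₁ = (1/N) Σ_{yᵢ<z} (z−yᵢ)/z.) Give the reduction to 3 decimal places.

Before: below the line — £8, £22; poverty gap index (FGT₁) = 0.14286.
After the £9 transfer: below the line — £17; poverty gap index (FGT₁) = 0.06190.
Reduction = 0.14286 − 0.06190 = 0.081.

0.081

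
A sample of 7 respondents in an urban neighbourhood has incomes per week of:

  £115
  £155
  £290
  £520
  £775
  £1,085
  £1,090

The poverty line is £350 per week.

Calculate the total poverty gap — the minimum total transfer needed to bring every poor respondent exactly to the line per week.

Below z: £115, £155, £290 (q = 3 of N = 7).
Individual gaps: 350−115 = 235; 350−155 = 195; 350−290 = 60.
Aggregate gap = £490.

£490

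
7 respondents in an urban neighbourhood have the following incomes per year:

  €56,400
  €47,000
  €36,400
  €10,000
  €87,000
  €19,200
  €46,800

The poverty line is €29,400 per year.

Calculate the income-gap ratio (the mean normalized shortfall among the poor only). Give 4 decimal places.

Incomes under z: €10,000, €19,200 (q = 2 of N = 7).
Shortfall ratios (z−y)/z: 0.6599, 0.3469; sum = 1.006803.
The income-gap ratio divides by q (the poor only): 1.006803 / 2 = 0.5034.

0.5034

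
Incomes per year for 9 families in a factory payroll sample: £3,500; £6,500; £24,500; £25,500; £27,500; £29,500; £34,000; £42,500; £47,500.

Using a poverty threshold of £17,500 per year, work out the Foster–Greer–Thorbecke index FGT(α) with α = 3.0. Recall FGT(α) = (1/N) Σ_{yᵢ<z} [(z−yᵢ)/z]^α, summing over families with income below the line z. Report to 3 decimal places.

0.084

Below the line: £3,500, £6,500 (q = 2 of N = 9).
Normalized shortfalls: (17500−3500)/17500 = 0.8000; (17500−6500)/17500 = 0.6286.
Raised to α = 3.0: 0.51200; 0.24835.
Sum = 0.760350; FGT(3.0) = 0.760350 / 9 = 0.084.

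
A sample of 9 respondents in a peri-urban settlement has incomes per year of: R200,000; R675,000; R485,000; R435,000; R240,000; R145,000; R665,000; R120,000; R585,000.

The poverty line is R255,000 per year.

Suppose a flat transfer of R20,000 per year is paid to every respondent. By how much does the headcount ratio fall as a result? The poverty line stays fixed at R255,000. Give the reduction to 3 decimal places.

Before: below the line — R120,000, R145,000, R200,000, R240,000; headcount ratio = 0.44444.
After the R20,000 transfer: below the line — R140,000, R165,000, R220,000; headcount ratio = 0.33333.
Reduction = 0.44444 − 0.33333 = 0.111.

0.111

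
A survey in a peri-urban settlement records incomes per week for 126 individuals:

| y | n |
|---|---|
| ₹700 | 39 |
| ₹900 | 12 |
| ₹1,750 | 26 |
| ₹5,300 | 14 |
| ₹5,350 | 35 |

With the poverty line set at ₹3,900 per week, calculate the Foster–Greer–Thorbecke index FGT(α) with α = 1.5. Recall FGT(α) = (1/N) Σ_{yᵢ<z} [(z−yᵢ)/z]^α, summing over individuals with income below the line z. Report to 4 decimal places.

Incomes under z: 39×₹700, 12×₹900, 26×₹1,750 (q = 77 of N = 126).
Gap ratios (z−y)/z: (3900−700)/3900 = 0.8205 (×39); (3900−900)/3900 = 0.7692 (×12); (3900−1750)/3900 = 0.5513 (×26).
Raised to α = 1.5: 0.74324 (×39); 0.67466 (×12); 0.40932 (×26).
Sum = 47.724479; FGT(1.5) = 47.724479 / 126 = 0.3788.

0.3788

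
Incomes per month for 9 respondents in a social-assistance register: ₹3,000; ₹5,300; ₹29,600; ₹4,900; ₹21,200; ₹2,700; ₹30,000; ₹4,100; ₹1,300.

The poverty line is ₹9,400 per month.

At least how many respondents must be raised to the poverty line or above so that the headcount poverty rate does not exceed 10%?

6

6 of the 9 respondents are poor, so H = 6/9 = 0.667.
A headcount ratio of at most 10% allows at most ⌊0.10 × 9⌋ = 0 poor respondents.
So at least 6 − 0 = 6 must be lifted.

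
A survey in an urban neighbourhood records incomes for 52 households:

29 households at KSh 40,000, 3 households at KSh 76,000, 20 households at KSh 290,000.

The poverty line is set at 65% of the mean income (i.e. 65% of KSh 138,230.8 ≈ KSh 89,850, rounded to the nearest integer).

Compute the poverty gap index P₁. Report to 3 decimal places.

Incomes under z: 29×KSh 40,000, 3×KSh 76,000 (q = 32 of N = 52).
Relative gaps: (89850−40000)/89850 = 0.5548 (×29); (89850−76000)/89850 = 0.1541 (×3).
Σ = 16.552031. Dividing by the full population N = 52 gives P₁ = 0.318.

0.318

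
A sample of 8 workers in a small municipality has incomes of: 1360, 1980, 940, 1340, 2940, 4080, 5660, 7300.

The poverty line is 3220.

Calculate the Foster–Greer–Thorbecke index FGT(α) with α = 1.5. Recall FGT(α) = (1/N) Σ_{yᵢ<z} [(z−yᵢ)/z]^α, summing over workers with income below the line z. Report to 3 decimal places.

0.218

Below the line: 940, 1340, 1360, 1980, 2940 (q = 5 of N = 8).
Gap ratios (z−y)/z: (3220−940)/3220 = 0.7081; (3220−1340)/3220 = 0.5839; (3220−1360)/3220 = 0.5776; (3220−1980)/3220 = 0.3851; (3220−2940)/3220 = 0.0870.
Raised to α = 1.5: 0.59582; 0.44612; 0.43902; 0.23897; 0.02564.
Sum = 1.745582; FGT(1.5) = 1.745582 / 8 = 0.218.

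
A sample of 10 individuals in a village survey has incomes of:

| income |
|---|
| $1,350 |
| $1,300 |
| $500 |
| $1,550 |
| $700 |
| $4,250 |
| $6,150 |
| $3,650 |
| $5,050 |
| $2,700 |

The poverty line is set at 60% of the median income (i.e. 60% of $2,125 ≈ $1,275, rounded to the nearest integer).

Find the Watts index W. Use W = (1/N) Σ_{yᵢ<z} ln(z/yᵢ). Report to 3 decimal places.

0.154

Below z: $500, $700 (q = 2 of N = 10).
Log shortfalls: ln(1275/500) = 0.9361; ln(1275/700) = 0.5996.
W = 1.535714 / 10 = 0.154.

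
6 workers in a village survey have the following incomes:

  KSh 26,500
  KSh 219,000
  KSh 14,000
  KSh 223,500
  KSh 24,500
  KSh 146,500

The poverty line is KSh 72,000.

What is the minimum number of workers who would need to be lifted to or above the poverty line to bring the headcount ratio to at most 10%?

3 of the 6 workers are poor, so H = 3/6 = 0.500.
A headcount ratio of at most 10% allows at most ⌊0.10 × 6⌋ = 0 poor workers.
So at least 3 − 0 = 3 must be lifted.

3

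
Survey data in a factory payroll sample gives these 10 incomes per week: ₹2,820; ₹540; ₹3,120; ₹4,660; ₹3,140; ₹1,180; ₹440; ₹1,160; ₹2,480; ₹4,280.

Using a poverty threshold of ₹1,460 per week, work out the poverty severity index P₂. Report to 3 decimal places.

Below the line: ₹440, ₹540, ₹1,160, ₹1,180 (q = 4 of N = 10).
Gap ratios (z−y)/z: (1460−440)/1460 = 0.6986; (1460−540)/1460 = 0.6301; (1460−1160)/1460 = 0.2055; (1460−1180)/1460 = 0.1918.
Squared: 0.4881; 0.3971; 0.0422; 0.0368.
Sum = 0.964158; P₂ = 0.964158 / 10 = 0.096.

0.096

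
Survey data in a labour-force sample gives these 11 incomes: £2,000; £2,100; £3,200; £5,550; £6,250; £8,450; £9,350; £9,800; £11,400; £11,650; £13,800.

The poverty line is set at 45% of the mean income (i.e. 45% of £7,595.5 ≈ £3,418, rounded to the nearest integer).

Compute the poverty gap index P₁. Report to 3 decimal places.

0.079

Poor units: £2,000, £2,100, £3,200 (q = 3 of N = 11).
Gap ratios (z−y)/z: (3418−2000)/3418 = 0.4149; (3418−2100)/3418 = 0.3856; (3418−3200)/3418 = 0.0638.
Σ = 0.864248. Dividing by the full population N = 11 gives P₁ = 0.079.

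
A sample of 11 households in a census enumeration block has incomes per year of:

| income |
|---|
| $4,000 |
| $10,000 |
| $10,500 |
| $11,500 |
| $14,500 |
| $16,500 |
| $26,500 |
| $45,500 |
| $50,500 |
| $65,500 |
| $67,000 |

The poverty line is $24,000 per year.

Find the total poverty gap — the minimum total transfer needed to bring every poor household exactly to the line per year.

$77,000

Incomes under z: $4,000, $10,000, $10,500, $11,500, $14,500, $16,500 (q = 6 of N = 11).
Individual gaps: 24000−4000 = 20000; 24000−10000 = 14000; 24000−10500 = 13500; 24000−11500 = 12500; 24000−14500 = 9500; 24000−16500 = 7500.
Aggregate gap = $77,000.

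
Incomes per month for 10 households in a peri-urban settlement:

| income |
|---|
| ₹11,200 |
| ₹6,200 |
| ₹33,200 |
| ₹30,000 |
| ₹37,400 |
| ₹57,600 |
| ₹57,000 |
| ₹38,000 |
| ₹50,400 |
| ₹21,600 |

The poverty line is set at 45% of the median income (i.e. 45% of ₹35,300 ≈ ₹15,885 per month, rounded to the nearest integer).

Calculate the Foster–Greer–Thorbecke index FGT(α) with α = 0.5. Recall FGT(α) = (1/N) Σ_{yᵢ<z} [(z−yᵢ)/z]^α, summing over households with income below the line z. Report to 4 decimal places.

0.1324

Incomes under z: ₹6,200, ₹11,200 (q = 2 of N = 10).
Normalized shortfalls: (15885−6200)/15885 = 0.6097; (15885−11200)/15885 = 0.2949.
Raised to α = 0.5: 0.78083; 0.54308.
Sum = 1.323906; FGT(0.5) = 1.323906 / 10 = 0.1324.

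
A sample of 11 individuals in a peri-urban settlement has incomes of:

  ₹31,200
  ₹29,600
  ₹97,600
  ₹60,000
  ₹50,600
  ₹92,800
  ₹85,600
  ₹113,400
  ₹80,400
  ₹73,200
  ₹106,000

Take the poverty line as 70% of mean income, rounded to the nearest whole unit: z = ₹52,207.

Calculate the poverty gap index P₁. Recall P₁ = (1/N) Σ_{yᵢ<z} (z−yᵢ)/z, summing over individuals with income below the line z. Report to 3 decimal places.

0.079

Below z: ₹29,600, ₹31,200, ₹50,600 (q = 3 of N = 11).
Shortfall ratios: (52207−29600)/52207 = 0.4330; (52207−31200)/52207 = 0.4024; (52207−50600)/52207 = 0.0308.
Sum of shortfalls = 0.866187; P₁ averages over all N: 0.866187 / 11 = 0.079.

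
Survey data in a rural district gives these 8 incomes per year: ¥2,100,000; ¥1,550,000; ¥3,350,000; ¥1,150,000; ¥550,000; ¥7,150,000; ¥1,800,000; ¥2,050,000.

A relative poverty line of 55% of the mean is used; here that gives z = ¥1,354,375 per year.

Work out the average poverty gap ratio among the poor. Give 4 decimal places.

0.3724

Poor units: ¥550,000, ¥1,150,000 (q = 2 of N = 8).
Shortfall ratios (z−y)/z: 0.5939, 0.1509; sum = 0.744808.
The income-gap ratio divides by q (the poor only): 0.744808 / 2 = 0.3724.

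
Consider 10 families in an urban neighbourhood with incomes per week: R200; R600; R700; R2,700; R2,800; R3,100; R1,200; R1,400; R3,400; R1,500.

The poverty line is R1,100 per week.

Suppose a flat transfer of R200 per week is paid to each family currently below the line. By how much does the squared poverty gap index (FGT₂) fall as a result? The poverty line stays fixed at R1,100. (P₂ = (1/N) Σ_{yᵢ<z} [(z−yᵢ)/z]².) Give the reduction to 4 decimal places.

Before: below the line — R200, R600, R700; squared poverty gap index (FGT₂) = 0.100826.
After the R200 transfer: below the line — R400, R800, R900; squared poverty gap index (FGT₂) = 0.051240.
Reduction = 0.100826 − 0.051240 = 0.0496.

0.0496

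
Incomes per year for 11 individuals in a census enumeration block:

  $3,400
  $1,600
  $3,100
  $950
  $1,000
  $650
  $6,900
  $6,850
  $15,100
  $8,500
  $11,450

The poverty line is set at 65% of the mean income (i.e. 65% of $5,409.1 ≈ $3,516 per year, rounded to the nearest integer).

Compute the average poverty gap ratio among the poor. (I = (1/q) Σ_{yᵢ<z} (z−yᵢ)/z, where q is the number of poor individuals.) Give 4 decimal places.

Below z: $650, $950, $1,000, $1,600, $3,100, $3,400 (q = 6 of N = 11).
Relative gaps: 0.8151, 0.7298, 0.7156, 0.5449, 0.1183, 0.0330; sum = 2.956769.
I averages over the q = 6 poor units only: 2.956769 / 6 = 0.4928.

0.4928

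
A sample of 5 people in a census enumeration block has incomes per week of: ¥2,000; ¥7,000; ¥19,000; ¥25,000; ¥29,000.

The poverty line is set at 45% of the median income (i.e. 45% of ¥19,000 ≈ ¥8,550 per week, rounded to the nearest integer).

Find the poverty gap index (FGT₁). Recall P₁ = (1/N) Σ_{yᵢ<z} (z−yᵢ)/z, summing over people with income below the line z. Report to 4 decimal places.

Below z: ¥2,000, ¥7,000 (q = 2 of N = 5).
Shortfall ratios: (8550−2000)/8550 = 0.7661; (8550−7000)/8550 = 0.1813.
Sum of shortfalls = 0.947368; P₁ averages over all N: 0.947368 / 5 = 0.1895.

0.1895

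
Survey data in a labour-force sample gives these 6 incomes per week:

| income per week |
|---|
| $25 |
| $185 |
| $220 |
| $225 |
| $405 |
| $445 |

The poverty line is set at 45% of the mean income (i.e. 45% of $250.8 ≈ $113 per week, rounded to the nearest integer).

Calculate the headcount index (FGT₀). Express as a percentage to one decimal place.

16.7%

1 of the 6 individuals have income below $113.
H = 1/6 = 16.7%.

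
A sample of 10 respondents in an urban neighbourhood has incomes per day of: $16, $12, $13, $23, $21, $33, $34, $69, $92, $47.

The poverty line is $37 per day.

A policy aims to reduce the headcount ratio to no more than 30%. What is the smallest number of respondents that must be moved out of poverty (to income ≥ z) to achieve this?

Currently q = 7 of N = 10 are below the line (H = 0.700).
A headcount ratio of at most 30% allows at most ⌊0.30 × 10⌋ = 3 poor respondents.
So at least 7 − 3 = 4 must be lifted.

4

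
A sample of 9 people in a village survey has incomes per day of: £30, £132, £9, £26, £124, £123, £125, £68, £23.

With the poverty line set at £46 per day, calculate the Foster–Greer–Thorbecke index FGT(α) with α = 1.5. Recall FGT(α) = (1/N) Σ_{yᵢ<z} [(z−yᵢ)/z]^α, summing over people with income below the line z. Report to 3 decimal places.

0.174

Incomes under z: £9, £23, £26, £30 (q = 4 of N = 9).
Shortfall ratios: (46−9)/46 = 0.8043; (46−23)/46 = 0.5000; (46−26)/46 = 0.4348; (46−30)/46 = 0.3478.
Raised to α = 1.5: 0.72138; 0.35355; 0.28669; 0.20514.
Sum = 1.566760; FGT(1.5) = 1.566760 / 9 = 0.174.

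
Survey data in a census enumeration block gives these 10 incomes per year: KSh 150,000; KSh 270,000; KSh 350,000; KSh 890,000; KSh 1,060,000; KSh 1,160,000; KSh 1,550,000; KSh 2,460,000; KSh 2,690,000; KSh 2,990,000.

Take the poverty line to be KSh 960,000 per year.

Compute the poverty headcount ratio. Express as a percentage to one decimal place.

4 of the 10 families have income below KSh 960,000.
H = 4/10 = 40.0%.

40.0%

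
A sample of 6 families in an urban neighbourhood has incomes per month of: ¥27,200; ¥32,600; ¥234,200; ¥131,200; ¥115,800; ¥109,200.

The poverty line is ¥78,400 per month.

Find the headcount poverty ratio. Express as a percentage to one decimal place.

33.3%

2 of the 6 families have income below ¥78,400.
H = 2/6 = 33.3%.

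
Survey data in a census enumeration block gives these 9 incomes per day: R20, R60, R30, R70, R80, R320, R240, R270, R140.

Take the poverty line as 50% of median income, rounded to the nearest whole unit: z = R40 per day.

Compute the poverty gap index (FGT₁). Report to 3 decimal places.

0.083

Incomes under z: R20, R30 (q = 2 of N = 9).
Shortfall ratios: (40−20)/40 = 0.5000; (40−30)/40 = 0.2500.
Σ = 0.750000. Dividing by the full population N = 9 gives P₁ = 0.083.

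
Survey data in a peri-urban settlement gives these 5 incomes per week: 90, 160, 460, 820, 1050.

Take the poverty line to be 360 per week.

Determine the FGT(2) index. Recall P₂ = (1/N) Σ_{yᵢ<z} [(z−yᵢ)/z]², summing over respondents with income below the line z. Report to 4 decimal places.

Poor units: 90, 160 (q = 2 of N = 5).
Relative gaps: (360−90)/360 = 0.7500; (360−160)/360 = 0.5556.
Squared: 0.5625; 0.3086.
Sum = 0.871142; P₂ = 0.871142 / 5 = 0.1742.

0.1742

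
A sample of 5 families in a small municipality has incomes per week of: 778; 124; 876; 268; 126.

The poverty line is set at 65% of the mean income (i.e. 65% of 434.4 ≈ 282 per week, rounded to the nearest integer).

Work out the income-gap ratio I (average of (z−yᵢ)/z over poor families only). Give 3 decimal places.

Poor units: 124, 126, 268 (q = 3 of N = 5).
Shortfall ratios (z−y)/z: 0.5603, 0.5532, 0.0496; sum = 1.163121.
The income-gap ratio divides by q (the poor only): 1.163121 / 3 = 0.388.

0.388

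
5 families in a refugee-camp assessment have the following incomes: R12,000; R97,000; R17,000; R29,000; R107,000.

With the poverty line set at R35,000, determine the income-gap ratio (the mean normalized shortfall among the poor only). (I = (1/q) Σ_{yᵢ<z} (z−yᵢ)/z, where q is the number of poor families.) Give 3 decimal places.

Below z: R12,000, R17,000, R29,000 (q = 3 of N = 5).
Shortfall ratios (z−y)/z: 0.6571, 0.5143, 0.1714; sum = 1.342857.
The income-gap ratio divides by q (the poor only): 1.342857 / 3 = 0.448.

0.448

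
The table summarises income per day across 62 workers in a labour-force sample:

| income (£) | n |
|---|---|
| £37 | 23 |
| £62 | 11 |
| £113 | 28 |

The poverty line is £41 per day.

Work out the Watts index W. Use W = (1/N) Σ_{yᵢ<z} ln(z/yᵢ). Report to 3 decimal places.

0.038

Poor units: 23×£37 (q = 23 of N = 62).
Log shortfalls: ln(41/37) = 0.1027 (×23).
W = 2.361046 / 62 = 0.038.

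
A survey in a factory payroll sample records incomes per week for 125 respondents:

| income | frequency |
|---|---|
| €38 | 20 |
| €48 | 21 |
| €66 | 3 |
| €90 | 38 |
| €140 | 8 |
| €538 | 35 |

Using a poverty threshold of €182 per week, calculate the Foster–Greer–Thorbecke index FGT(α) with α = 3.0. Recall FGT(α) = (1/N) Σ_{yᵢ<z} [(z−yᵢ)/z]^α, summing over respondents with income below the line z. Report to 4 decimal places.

0.1926

Below the line: 20×€38, 21×€48, 3×€66, 38×€90, 8×€140 (q = 90 of N = 125).
Normalized shortfalls: (182−38)/182 = 0.7912 (×20); (182−48)/182 = 0.7363 (×21); (182−66)/182 = 0.6374 (×3); (182−90)/182 = 0.5055 (×38); (182−140)/182 = 0.2308 (×8).
Raised to α = 3.0: 0.49531 (×20); 0.39912 (×21); 0.25892 (×3); 0.12917 (×38); 0.01229 (×8).
Sum = 24.070957; FGT(3.0) = 24.070957 / 125 = 0.1926.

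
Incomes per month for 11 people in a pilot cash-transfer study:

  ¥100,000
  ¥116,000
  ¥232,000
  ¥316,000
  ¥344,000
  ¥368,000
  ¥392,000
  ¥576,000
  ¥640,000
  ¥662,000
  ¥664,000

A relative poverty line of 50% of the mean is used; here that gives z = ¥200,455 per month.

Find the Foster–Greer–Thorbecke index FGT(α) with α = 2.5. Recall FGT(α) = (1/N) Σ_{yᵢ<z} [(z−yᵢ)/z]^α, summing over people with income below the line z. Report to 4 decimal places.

0.0266

Poor units: ¥100,000, ¥116,000 (q = 2 of N = 11).
Normalized shortfalls: (200455−100000)/200455 = 0.5011; (200455−116000)/200455 = 0.4213.
Raised to α = 2.5: 0.17778; 0.11522.
Sum = 0.293000; FGT(2.5) = 0.293000 / 11 = 0.0266.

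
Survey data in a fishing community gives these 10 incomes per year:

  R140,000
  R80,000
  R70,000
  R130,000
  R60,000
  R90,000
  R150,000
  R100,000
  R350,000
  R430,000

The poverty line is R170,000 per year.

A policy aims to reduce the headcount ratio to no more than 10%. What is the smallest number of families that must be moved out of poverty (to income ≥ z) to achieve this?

8 of the 10 families are poor, so H = 8/10 = 0.800.
A headcount ratio of at most 10% allows at most ⌊0.10 × 10⌋ = 1 poor families.
So at least 8 − 1 = 7 must be lifted.

7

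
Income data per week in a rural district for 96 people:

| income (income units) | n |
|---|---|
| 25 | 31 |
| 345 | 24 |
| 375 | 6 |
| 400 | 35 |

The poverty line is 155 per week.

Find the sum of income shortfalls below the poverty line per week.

4030

Incomes under z: 31×25 (q = 31 of N = 96).
Individual gaps: 31×(155−25) = 4030.
Aggregate gap = 4030.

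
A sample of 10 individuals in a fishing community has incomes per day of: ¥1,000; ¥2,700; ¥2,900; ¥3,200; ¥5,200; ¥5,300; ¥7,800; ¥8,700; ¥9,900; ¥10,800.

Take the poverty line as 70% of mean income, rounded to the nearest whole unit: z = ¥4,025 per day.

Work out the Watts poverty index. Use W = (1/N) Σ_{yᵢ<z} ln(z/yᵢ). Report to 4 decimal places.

0.2349

Below the line: ¥1,000, ¥2,700, ¥2,900, ¥3,200 (q = 4 of N = 10).
ln(z/y) terms: ln(4025/1000) = 1.3925; ln(4025/2700) = 0.3993; ln(4025/2900) = 0.3278; ln(4025/3200) = 0.2294.
W = 2.348986 / 10 = 0.2349.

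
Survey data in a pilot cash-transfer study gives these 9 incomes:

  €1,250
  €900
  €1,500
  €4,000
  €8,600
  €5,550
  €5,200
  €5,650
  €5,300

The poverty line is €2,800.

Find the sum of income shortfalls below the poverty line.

Incomes under z: €900, €1,250, €1,500 (q = 3 of N = 9).
Individual gaps: 2800−900 = 1900; 2800−1250 = 1550; 2800−1500 = 1300.
Aggregate gap = €4,750.

€4,750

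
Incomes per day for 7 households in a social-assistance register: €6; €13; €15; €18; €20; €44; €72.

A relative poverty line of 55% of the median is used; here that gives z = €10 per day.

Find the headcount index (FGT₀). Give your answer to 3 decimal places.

1 of the 7 households have income below €10.
H = 1/7 = 0.143.

0.143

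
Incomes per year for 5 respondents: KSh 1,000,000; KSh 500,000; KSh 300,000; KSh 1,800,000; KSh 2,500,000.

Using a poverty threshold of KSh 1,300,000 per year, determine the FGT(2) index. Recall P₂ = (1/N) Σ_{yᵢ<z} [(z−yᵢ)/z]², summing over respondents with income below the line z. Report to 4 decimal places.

Below the line: KSh 300,000, KSh 500,000, KSh 1,000,000 (q = 3 of N = 5).
Shortfall ratios: (1300000−300000)/1300000 = 0.7692; (1300000−500000)/1300000 = 0.6154; (1300000−1000000)/1300000 = 0.2308.
Squared: 0.5917; 0.3787; 0.0533.
Sum = 1.023669; P₂ = 1.023669 / 5 = 0.2047.

0.2047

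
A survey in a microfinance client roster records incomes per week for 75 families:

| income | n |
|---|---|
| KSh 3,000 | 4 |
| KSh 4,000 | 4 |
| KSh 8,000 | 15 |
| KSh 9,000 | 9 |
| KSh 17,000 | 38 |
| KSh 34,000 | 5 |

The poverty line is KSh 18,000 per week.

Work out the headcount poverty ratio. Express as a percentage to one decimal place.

93.3%

70 of the 75 families have income below KSh 18,000.
H = 70/75 = 93.3%.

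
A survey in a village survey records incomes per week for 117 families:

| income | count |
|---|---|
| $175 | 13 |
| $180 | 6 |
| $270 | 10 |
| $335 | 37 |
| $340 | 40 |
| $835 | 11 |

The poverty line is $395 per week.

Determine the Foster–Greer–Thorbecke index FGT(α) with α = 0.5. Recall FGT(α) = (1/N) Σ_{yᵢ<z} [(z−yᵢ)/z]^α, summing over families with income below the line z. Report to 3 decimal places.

0.420

Incomes under z: 13×$175, 6×$180, 10×$270, 37×$335, 40×$340 (q = 106 of N = 117).
Normalized shortfalls: (395−175)/395 = 0.5570 (×13); (395−180)/395 = 0.5443 (×6); (395−270)/395 = 0.3165 (×10); (395−335)/395 = 0.1519 (×37); (395−340)/395 = 0.1392 (×40).
Raised to α = 0.5: 0.74630 (×13); 0.73777 (×6); 0.56254 (×10); 0.38974 (×37); 0.37315 (×40).
Sum = 49.100369; FGT(0.5) = 49.100369 / 117 = 0.420.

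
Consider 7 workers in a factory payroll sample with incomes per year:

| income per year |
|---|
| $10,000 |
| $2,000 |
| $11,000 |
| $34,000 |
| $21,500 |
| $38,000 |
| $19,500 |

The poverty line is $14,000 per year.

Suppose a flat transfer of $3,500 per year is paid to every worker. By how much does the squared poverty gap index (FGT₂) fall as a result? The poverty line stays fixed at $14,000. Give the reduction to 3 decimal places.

0.070

Before: below the line — $2,000, $10,000, $11,000; squared poverty gap index (FGT₂) = 0.12318.
After the $3,500 transfer: below the line — $5,500, $13,500; squared poverty gap index (FGT₂) = 0.05284.
Reduction = 0.12318 − 0.05284 = 0.070.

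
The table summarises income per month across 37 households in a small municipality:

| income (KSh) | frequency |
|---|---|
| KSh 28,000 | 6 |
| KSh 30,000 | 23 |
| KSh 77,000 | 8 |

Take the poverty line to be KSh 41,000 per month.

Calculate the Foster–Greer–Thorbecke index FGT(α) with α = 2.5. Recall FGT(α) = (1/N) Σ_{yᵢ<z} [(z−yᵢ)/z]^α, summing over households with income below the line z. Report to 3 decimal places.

Poor units: 6×KSh 28,000, 23×KSh 30,000 (q = 29 of N = 37).
Normalized shortfalls: (41000−28000)/41000 = 0.3171 (×6); (41000−30000)/41000 = 0.2683 (×23).
Raised to α = 2.5: 0.05661 (×6); 0.03728 (×23).
Sum = 1.197196; FGT(2.5) = 1.197196 / 37 = 0.032.

0.032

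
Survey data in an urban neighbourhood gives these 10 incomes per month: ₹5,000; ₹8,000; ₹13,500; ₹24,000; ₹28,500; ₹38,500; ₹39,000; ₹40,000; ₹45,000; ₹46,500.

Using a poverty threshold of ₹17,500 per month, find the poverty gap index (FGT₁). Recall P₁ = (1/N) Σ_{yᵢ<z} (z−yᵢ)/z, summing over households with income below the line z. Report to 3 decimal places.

Below z: ₹5,000, ₹8,000, ₹13,500 (q = 3 of N = 10).
Normalized shortfalls: (17500−5000)/17500 = 0.7143; (17500−8000)/17500 = 0.5429; (17500−13500)/17500 = 0.2286.
Sum of shortfalls = 1.485714; P₁ averages over all N: 1.485714 / 10 = 0.149.

0.149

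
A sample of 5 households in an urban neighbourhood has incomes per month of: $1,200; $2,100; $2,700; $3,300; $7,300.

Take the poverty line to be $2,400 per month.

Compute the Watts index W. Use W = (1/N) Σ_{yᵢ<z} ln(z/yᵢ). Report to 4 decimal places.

Below z: $1,200, $2,100 (q = 2 of N = 5).
ln(z/y) terms: ln(2400/1200) = 0.6931; ln(2400/2100) = 0.1335.
W = 0.826679 / 5 = 0.1653.

0.1653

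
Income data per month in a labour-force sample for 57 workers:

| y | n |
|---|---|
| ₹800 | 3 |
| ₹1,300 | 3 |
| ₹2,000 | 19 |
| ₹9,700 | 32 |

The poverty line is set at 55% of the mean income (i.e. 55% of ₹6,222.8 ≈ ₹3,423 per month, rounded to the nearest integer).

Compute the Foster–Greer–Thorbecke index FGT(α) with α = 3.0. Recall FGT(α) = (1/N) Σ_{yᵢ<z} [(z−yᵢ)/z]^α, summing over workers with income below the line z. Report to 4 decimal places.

0.0602

Poor units: 3×₹800, 3×₹1,300, 19×₹2,000 (q = 25 of N = 57).
Shortfall ratios: (3423−800)/3423 = 0.7663 (×3); (3423−1300)/3423 = 0.6202 (×3); (3423−2000)/3423 = 0.4157 (×19).
Raised to α = 3.0: 0.44996 (×3); 0.23858 (×3); 0.07184 (×19).
Sum = 3.430660; FGT(3.0) = 3.430660 / 57 = 0.0602.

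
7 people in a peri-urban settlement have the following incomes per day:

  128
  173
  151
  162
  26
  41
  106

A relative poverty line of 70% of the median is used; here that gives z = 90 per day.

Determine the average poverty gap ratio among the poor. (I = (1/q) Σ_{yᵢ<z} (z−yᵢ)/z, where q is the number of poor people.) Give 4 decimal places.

Poor units: 26, 41 (q = 2 of N = 7).
Shortfall ratios (z−y)/z: 0.7111, 0.5444; sum = 1.255556.
The income-gap ratio divides by q (the poor only): 1.255556 / 2 = 0.6278.

0.6278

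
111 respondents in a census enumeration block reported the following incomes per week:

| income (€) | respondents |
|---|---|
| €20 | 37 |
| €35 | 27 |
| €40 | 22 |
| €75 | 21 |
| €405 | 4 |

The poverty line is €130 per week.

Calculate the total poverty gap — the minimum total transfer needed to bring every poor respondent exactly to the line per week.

€9,770

Below the line: 37×€20, 27×€35, 22×€40, 21×€75 (q = 107 of N = 111).
Individual gaps: 37×(130−20) = 4070; 27×(130−35) = 2565; 22×(130−40) = 1980; 21×(130−75) = 1155.
Aggregate gap = €9,770.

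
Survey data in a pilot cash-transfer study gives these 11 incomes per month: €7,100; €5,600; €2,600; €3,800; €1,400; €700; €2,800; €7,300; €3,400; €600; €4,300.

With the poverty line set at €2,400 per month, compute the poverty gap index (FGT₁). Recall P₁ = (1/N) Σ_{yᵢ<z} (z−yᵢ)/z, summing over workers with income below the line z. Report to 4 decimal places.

Poor units: €600, €700, €1,400 (q = 3 of N = 11).
Shortfall ratios: (2400−600)/2400 = 0.7500; (2400−700)/2400 = 0.7083; (2400−1400)/2400 = 0.4167.
Sum of shortfalls = 1.875000; P₁ averages over all N: 1.875000 / 11 = 0.1705.

0.1705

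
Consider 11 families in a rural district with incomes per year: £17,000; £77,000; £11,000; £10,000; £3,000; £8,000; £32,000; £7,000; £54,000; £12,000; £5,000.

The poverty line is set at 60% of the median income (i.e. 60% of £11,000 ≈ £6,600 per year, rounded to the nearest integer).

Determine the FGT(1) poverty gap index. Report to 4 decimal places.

Below z: £3,000, £5,000 (q = 2 of N = 11).
Shortfall ratios: (6600−3000)/6600 = 0.5455; (6600−5000)/6600 = 0.2424.
Σ = 0.787879. Dividing by the full population N = 11 gives P₁ = 0.0716.

0.0716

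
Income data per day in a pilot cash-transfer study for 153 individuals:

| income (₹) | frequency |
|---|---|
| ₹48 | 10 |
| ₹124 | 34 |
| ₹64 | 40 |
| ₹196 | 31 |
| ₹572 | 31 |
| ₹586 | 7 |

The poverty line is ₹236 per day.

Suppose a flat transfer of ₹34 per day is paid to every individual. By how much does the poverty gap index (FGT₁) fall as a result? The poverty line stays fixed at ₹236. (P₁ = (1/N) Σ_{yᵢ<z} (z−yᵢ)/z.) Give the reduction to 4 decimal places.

0.1083

Before: below the line — 10×₹48, 40×₹64, 34×₹124, 31×₹196; poverty gap index (FGT₁) = 0.382408.
After the ₹34 transfer: below the line — 10×₹82, 40×₹98, 34×₹158, 31×₹230; poverty gap index (FGT₁) = 0.274122.
Reduction = 0.382408 − 0.274122 = 0.1083.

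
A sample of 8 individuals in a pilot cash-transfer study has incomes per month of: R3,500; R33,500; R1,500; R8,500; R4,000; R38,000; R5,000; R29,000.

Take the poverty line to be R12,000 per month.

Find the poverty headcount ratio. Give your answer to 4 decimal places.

0.6250

5 of the 8 individuals have income below R12,000.
H = 5/8 = 0.6250.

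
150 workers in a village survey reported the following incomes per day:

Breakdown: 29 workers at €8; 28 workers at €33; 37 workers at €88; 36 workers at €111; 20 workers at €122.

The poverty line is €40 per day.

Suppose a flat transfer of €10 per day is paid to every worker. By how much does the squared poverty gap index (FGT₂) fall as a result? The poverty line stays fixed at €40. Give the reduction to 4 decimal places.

0.0710

Before: below the line — 29×€8, 28×€33; squared poverty gap index (FGT₂) = 0.129450.
After the €10 transfer: below the line — 29×€18; squared poverty gap index (FGT₂) = 0.058483.
Reduction = 0.129450 − 0.058483 = 0.0710.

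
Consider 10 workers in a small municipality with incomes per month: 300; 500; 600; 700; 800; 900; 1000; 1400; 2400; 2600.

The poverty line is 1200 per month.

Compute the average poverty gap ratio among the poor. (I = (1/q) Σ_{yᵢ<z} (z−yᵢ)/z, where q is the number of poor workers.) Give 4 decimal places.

Below the line: 300, 500, 600, 700, 800, 900, 1000 (q = 7 of N = 10).
Shortfall ratios (z−y)/z: 0.7500, 0.5833, 0.5000, 0.4167, 0.3333, 0.2500, 0.1667; sum = 3.000000.
I averages over the q = 7 poor units only: 3.000000 / 7 = 0.4286.

0.4286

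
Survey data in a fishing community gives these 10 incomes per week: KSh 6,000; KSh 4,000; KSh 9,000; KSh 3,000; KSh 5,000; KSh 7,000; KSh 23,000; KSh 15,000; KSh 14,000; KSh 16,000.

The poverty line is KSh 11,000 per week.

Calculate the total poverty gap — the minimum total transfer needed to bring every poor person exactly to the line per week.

KSh 32,000

Below the line: KSh 3,000, KSh 4,000, KSh 5,000, KSh 6,000, KSh 7,000, KSh 9,000 (q = 6 of N = 10).
Individual gaps: 11000−3000 = 8000; 11000−4000 = 7000; 11000−5000 = 6000; 11000−6000 = 5000; 11000−7000 = 4000; 11000−9000 = 2000.
Aggregate gap = KSh 32,000.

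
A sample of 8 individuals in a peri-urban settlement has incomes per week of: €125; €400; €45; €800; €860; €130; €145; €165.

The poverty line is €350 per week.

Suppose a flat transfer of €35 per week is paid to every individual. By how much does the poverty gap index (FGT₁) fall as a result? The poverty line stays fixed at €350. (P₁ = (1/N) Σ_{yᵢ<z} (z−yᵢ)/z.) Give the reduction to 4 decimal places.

0.0625

Before: below the line — €45, €125, €130, €145, €165; poverty gap index (FGT₁) = 0.407143.
After the €35 transfer: below the line — €80, €160, €165, €180, €200; poverty gap index (FGT₁) = 0.344643.
Reduction = 0.407143 − 0.344643 = 0.0625.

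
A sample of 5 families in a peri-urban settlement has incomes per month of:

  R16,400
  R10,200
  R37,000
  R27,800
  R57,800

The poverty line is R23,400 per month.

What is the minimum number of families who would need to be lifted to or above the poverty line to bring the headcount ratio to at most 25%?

2 of the 5 families are poor, so H = 2/5 = 0.400.
A headcount ratio of at most 25% allows at most ⌊0.25 × 5⌋ = 1 poor families.
So at least 2 − 1 = 1 must be lifted.

1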